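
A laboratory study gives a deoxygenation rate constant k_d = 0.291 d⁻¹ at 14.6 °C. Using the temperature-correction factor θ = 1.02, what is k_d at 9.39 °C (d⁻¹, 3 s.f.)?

k_d(T₂) = k_d(T₁) · θ^(T₂−T₁) = 0.291 × 1.02^(9.39−14.6)
= 0.291 × 1.02^-5.21 = 0.291 × 0.9020 = 0.2625 d⁻¹.

k_d ≈ 0.262 d⁻¹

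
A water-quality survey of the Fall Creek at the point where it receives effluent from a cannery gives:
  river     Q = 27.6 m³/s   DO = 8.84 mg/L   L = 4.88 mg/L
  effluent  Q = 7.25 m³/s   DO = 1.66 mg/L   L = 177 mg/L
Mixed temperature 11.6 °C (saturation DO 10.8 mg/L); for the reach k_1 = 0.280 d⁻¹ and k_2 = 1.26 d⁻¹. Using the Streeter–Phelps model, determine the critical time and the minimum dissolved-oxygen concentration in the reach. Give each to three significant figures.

t_c ≈ 1.18 d; minimum DO ≈ 4.29 mg/L

Mixed DO = (27.6×8.84 + 7.25×1.66)/(27.6+7.25) = 256.0/34.85 = 7.346 mg/L.
Mixed L₀ = (27.6×4.88 + 7.25×177)/(34.85) = 1418/34.85 = 40.69 mg/L.
Initial deficit D₀ = C_s − DO₀ = 10.8 − 7.346 = 3.454 mg/L.
t_c = (1/0.9800) ln[(1.26/0.280)(1 − 3.454×0.9800/(0.280×40.69))] = 1.020 × ln(3.163) = 1.175 d.
D_c = (0.280/1.26) × 40.69 × e^(−0.280×1.175) = 0.2222 × 40.69 × 0.7196 = 6.507 mg/L.
Minimum DO = 10.8 − 6.507 = 4.293 mg/L.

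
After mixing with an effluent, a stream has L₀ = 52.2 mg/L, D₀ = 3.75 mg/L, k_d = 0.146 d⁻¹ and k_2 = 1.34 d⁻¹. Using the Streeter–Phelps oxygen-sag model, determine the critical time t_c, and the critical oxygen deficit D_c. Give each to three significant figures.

t_c ≈ 1.11 d; D_c ≈ 4.83 mg/L

t_c = [1/(k_2−k_d)] ln[(k_2/k_d)(1 − D₀(k_2−k_d)/(k_d L₀))]
= [1/(1.34−0.146)] ln[(1.34/0.146)(1 − 3.75×1.194/(0.146×52.2))]
= (1/1.194) ln[9.178 × 0.4125] = 0.8375 × ln(3.786) = 0.8375 × 1.331 = 1.115 d.
L(t_c) = L₀ e^(−k_d t_c) = 52.2 × 0.8498 = 44.36 mg/L, and at the critical point k_2 D_c = k_d L, so D_c = (0.146/1.34) × 44.36 = 4.833 mg/L.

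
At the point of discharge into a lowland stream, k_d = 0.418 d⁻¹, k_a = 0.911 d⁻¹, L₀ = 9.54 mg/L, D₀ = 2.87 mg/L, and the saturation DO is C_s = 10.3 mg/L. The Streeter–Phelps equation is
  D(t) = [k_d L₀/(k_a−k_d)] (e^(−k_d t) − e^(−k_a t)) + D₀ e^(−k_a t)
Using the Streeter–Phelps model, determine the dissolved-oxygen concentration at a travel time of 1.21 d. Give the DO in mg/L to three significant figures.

k_d L₀/(k_a−k_d) = 0.418×9.54/(0.911−0.418) = 3.988/0.4930 = 8.089 mg/L.
e^(−k_d t) = e^(−0.418×1.210) = 0.6030; e^(−k_a t) = e^(−0.911×1.210) = 0.3321.
D = 8.089 × (0.6030 − 0.3321) + 2.87 × 0.3321 = 2.191 + 0.9531 = 3.145 mg/L.
DO = C_s − D = 10.3 − 3.145 = 7.155 mg/L.

DO ≈ 7.16 mg/L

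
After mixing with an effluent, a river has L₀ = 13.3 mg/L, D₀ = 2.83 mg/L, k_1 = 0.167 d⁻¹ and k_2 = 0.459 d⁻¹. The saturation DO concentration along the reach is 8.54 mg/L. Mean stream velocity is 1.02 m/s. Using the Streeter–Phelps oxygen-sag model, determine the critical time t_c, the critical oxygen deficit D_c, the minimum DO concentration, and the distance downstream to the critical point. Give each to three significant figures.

With k_2/k_1 = 2.749 and 1 − D₀(k_2−k_1)/(k_1 L₀) = 0.6280,
t_c = ln(2.749 × 0.6280) / (0.459 − 0.167) = ln(1.726) / 0.2920 = 0.5458/0.2920 = 1.869 d.
L(t_c) = L₀ e^(−k_1 t_c) = 13.3 × 0.7319 = 9.734 mg/L, and at the critical point k_2 D_c = k_1 L, so D_c = (0.167/0.459) × 9.734 = 3.542 mg/L.
Minimum DO = C_s − D_c = 8.54 − 3.542 = 4.998 mg/L.
x_c = v t_c = 1.02 m/s × 1.869 d × 86400 s/d = 164700 m ≈ 165 km.

t_c ≈ 1.87 d; D_c ≈ 3.54 mg/L; min DO ≈ 5.00 mg/L; x_c ≈ 165 km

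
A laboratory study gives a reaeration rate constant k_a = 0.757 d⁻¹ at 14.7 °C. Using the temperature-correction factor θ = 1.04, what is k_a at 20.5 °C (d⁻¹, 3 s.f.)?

k_a ≈ 0.950 d⁻¹

k_a(T₂) = k_a(T₁) · θ^(T₂−T₁) = 0.757 × 1.04^(20.5−14.7)
= 0.757 × 1.04^5.80 = 0.757 × 1.255 = 0.9504 d⁻¹.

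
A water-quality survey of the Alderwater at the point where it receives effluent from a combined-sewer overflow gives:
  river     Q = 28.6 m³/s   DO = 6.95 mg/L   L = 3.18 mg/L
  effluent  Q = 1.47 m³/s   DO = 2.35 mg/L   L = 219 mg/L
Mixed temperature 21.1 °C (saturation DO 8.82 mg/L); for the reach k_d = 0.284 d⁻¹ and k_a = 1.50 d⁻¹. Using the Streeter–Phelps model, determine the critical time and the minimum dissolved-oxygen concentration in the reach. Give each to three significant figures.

t_c ≈ 0.498 d; minimum DO ≈ 6.56 mg/L

Mixed DO = (28.6×6.95 + 1.47×2.35)/(28.6+1.47) = 202.2/30.07 = 6.725 mg/L.
Mixed L₀ = (28.6×3.18 + 1.47×219)/(30.07) = 412.9/30.07 = 13.73 mg/L.
Initial deficit D₀ = C_s − DO₀ = 8.82 − 6.725 = 2.095 mg/L.
t_c = (1/1.216) ln[(1.50/0.284)(1 − 2.095×1.216/(0.284×13.73))] = 0.8224 × ln(1.831) = 0.4976 d.
D_c = (0.284/1.50) × 13.73 × e^(−0.284×0.4976) = 0.1893 × 13.73 × 0.8682 = 2.257 mg/L.
Minimum DO = 8.82 − 2.257 = 6.563 mg/L.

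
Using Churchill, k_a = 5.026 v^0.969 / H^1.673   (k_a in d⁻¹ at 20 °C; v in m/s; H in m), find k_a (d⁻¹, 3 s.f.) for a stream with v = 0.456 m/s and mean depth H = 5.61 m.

k_a ≈ 0.131 d⁻¹

k_a = 5.026 × 0.456^0.969 / 5.61^1.673 = 5.026 × 0.4672 / 17.91 = 0.1311 d⁻¹.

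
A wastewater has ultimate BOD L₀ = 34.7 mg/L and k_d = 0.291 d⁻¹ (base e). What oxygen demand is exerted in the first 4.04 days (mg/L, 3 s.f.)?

y ≈ 24.0 mg/L

y_t = L₀(1 − e^(−k_d t)) = 34.7 × (1 − e^(−0.291×4.04))
= 34.7 × (1 − 0.3086) = 34.7 × 0.6914 = 23.99 mg/L.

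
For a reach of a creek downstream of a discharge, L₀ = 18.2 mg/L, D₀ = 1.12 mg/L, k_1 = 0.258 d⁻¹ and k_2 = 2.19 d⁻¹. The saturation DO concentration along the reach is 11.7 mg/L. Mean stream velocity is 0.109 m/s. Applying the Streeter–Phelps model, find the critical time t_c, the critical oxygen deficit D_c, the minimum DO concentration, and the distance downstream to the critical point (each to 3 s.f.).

t_c = [1/(k_2−k_1)] ln[(k_2/k_1)(1 − D₀(k_2−k_1)/(k_1 L₀))]
= [1/(2.19−0.258)] ln[(2.19/0.258)(1 − 1.12×1.932/(0.258×18.2))]
= (1/1.932) ln[8.488 × 0.5392] = 0.5176 × ln(4.577) = 0.5176 × 1.521 = 0.7873 d.
D_c = (k_1/k_2) L₀ e^(−k_1 t_c) = (0.258/2.19) × 18.2 × e^(−0.258×0.7873) = 0.1178 × 18.2 × 0.8162 = 1.750 mg/L.
Minimum DO = C_s − D_c = 11.7 − 1.750 = 9.950 mg/L.
x_c = v t_c = 0.109 m/s × 0.7873 d × 86400 s/d = 7414 m ≈ 7.41 km.

t_c ≈ 0.787 d; D_c ≈ 1.75 mg/L; min DO ≈ 9.95 mg/L; x_c ≈ 7.41 km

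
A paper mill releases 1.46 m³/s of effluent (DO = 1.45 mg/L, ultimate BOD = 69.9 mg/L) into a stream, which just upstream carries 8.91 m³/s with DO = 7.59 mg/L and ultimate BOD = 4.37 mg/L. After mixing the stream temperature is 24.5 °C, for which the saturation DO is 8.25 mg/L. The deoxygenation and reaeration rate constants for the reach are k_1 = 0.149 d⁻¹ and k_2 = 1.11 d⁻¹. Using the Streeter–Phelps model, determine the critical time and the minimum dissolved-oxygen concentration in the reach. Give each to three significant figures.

t_c ≈ 0.753 d; minimum DO ≈ 6.62 mg/L

Mixed DO = (8.91×7.59 + 1.46×1.45)/(8.91+1.46) = 69.74/10.37 = 6.726 mg/L.
Mixed L₀ = (8.91×4.37 + 1.46×69.9)/(10.37) = 141.0/10.37 = 13.60 mg/L.
Initial deficit D₀ = C_s − DO₀ = 8.25 − 6.726 = 1.524 mg/L.
t_c = (1/0.9610) ln[(1.11/0.149)(1 − 1.524×0.9610/(0.149×13.60))] = 1.041 × ln(2.062) = 0.7532 d.
D_c = (0.149/1.11) × 13.60 × e^(−0.149×0.7532) = 0.1342 × 13.60 × 0.8938 = 1.631 mg/L.
Minimum DO = 8.25 − 1.631 = 6.619 mg/L.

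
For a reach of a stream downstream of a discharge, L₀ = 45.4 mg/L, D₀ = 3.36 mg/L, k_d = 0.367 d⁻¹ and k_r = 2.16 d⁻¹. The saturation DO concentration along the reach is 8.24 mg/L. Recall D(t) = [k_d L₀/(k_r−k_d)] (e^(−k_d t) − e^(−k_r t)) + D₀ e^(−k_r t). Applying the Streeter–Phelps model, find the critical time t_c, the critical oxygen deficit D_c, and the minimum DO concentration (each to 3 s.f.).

t_c ≈ 0.738 d; D_c ≈ 5.88 mg/L; min DO ≈ 2.36 mg/L

At the critical point dD/dt = 0, so k_d L₀ e^(−k_d t) = k_r D. Substituting D(t) from the Streeter–Phelps equation and solving for t gives
t_c = ln[(k_r/k_d)(1 − D₀(k_r−k_d)/(k_d L₀))] / (k_r−k_d).
Here k_r−k_d = 1.793 d⁻¹ and 1 − D₀(k_r−k_d)/(k_d L₀) = 1 − 3.36×1.793/(0.367×45.4) = 0.6384, so
t_c = ln(5.886 × 0.6384) / 1.793 = 1.324 / 1.793 = 0.7383 d.
L(t_c) = L₀ e^(−k_d t_c) = 45.4 × 0.7627 = 34.62 mg/L, and at the critical point k_r D_c = k_d L, so D_c = (0.367/2.16) × 34.62 = 5.883 mg/L.
Minimum DO = C_s − D_c = 8.24 − 5.883 = 2.357 mg/L.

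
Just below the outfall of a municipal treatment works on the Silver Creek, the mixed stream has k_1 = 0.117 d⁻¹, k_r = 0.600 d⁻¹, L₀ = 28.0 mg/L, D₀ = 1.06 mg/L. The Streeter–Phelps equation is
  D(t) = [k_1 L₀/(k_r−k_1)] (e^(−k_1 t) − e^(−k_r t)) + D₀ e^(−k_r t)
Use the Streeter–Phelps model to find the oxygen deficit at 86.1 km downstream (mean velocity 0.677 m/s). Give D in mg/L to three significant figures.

Travel time t = x/v = 86.1 km / (0.677 m/s) = 86100 m / 0.677 m/s = 127200 s = 1.472 d.
k_1 L₀/(k_r−k_1) = 0.117×28.0/(0.600−0.117) = 3.276/0.4830 = 6.783 mg/L.
e^(−k_1 t) = e^(−0.117×1.472) = 0.8418; e^(−k_r t) = e^(−0.600×1.472) = 0.4135.
D = 6.783 × (0.8418 − 0.4135) + 1.06 × 0.4135 = 2.905 + 0.4383 = 3.343 mg/L.

D ≈ 3.34 mg/L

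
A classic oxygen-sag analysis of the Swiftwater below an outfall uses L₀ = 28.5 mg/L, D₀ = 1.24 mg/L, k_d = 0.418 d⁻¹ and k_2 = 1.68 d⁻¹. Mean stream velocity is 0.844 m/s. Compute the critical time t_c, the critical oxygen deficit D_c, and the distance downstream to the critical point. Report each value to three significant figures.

t_c = [1/(k_2−k_d)] ln[(k_2/k_d)(1 − D₀(k_2−k_d)/(k_d L₀))]
= [1/(1.68−0.418)] ln[(1.68/0.418)(1 − 1.24×1.262/(0.418×28.5))]
= (1/1.262) ln[4.019 × 0.8686] = 0.7924 × ln(3.491) = 0.7924 × 1.250 = 0.9907 d.
L(t_c) = L₀ e^(−k_d t_c) = 28.5 × 0.6609 = 18.84 mg/L, and at the critical point k_2 D_c = k_d L, so D_c = (0.418/1.68) × 18.84 = 4.687 mg/L.
x_c = v t_c = 0.844 m/s × 0.9907 d × 86400 s/d = 72240 m ≈ 72.2 km.

t_c ≈ 0.991 d; D_c ≈ 4.69 mg/L; x_c ≈ 72.2 km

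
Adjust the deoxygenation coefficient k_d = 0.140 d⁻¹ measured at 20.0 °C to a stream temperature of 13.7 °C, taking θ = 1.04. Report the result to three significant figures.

k_d(T₂) = k_d(T₁) · θ^(T₂−T₁) = 0.140 × 1.04^(13.7−20.0)
= 0.140 × 1.04^-6.30 = 0.140 × 0.7811 = 0.1093 d⁻¹.

k_d ≈ 0.109 d⁻¹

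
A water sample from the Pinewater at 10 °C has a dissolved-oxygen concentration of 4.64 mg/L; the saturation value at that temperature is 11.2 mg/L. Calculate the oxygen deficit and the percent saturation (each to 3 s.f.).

D ≈ 6.56 mg/L; 41.4 % saturation

D = C_s − C = 11.2 − 4.64 = 6.56 mg/L.
% saturation = 4.64/11.2 × 100 = 41.4 %.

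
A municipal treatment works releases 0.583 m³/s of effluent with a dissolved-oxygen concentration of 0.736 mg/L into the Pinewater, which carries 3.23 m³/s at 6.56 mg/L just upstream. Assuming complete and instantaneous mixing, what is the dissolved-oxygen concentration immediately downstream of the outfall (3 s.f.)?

Flow-weighted mixing: C = (Q_r C_r + Q_w C_w)/(Q_r + Q_w)
= (3.23×6.56 + 0.583×0.736)/(3.23 + 0.583) = 21.62/3.813 = 5.670 mg/L.

5.67 mg/L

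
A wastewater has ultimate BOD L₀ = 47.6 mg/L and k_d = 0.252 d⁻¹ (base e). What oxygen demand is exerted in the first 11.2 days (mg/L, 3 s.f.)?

y ≈ 44.8 mg/L

y_t = L₀(1 − e^(−k_d t)) = 47.6 × (1 − e^(−0.252×11.2))
= 47.6 × (1 − 0.05946) = 47.6 × 0.9405 = 44.77 mg/L.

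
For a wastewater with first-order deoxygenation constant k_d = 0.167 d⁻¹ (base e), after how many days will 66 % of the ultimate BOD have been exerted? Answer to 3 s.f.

t ≈ 6.46 d

y/L₀ = 1 − e^(−k_d t) = 0.66 ⇒ e^(−k_d t) = 0.340
t = −ln(0.340) / 0.167 = 1.079 / 0.167 = 6.460 d.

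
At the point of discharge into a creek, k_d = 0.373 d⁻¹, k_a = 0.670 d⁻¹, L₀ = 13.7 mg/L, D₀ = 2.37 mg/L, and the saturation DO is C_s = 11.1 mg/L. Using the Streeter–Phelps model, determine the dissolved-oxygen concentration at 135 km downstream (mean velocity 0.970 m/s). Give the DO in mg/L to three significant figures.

Travel time t = x/v = 135 km / (0.970 m/s) = 135000 m / 0.970 m/s = 139200 s = 1.611 d.
k_d L₀/(k_a−k_d) = 0.373×13.7/(0.670−0.373) = 5.110/0.2970 = 17.21 mg/L.
e^(−k_d t) = e^(−0.373×1.611) = 0.5484; e^(−k_a t) = e^(−0.670×1.611) = 0.3398.
D = 17.21 × (0.5484 − 0.3398) + 2.37 × 0.3398 = 3.587 + 0.8054 = 4.393 mg/L.
DO = C_s − D = 11.1 − 4.393 = 6.707 mg/L.

DO ≈ 6.71 mg/L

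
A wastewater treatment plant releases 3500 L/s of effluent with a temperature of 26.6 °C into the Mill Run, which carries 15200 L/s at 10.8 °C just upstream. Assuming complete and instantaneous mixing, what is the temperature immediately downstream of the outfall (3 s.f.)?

Flow-weighted mixing: C = (Q_r C_r + Q_w C_w)/(Q_r + Q_w)
= (15200×10.8 + 3500×26.6)/(15200 + 3500) = 257300/18700 = 13.76 °C.

13.8 °C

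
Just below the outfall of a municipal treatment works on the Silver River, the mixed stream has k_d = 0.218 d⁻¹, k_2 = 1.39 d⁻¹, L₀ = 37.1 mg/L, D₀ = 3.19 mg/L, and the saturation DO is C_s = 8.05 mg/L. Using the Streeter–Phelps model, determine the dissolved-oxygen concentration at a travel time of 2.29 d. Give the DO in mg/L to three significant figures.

DO ≈ 4.01 mg/L

k_d L₀/(k_2−k_d) = 0.218×37.1/(1.39−0.218) = 8.088/1.172 = 6.901 mg/L.
e^(−k_d t) = e^(−0.218×2.290) = 0.6070; e^(−k_2 t) = e^(−1.39×2.290) = 0.04146.
D = 6.901 × (0.6070 − 0.04146) + 3.19 × 0.04146 = 3.903 + 0.1322 = 4.035 mg/L.
DO = C_s − D = 8.05 − 4.035 = 4.015 mg/L.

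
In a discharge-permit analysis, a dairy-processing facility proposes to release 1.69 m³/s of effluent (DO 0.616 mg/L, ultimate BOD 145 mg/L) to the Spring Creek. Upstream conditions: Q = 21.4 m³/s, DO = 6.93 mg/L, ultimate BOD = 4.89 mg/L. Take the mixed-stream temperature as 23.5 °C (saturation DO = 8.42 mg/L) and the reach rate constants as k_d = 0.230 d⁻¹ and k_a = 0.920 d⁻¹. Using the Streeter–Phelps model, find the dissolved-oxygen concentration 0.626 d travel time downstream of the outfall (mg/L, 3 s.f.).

Mixed DO = (21.4×6.93 + 1.69×0.616)/(21.4+1.69) = 149.3/23.09 = 6.468 mg/L.
Mixed L₀ = (21.4×4.89 + 1.69×145)/(23.09) = 349.7/23.09 = 15.14 mg/L.
Initial deficit D₀ = C_s − DO₀ = 8.42 − 6.468 = 1.952 mg/L.
D(0.626) = [0.230×15.14/(0.920−0.230)](e^(−0.230×0.626) − e^(−0.920×0.626)) + 1.952 e^(−0.920×0.626)
= 5.048 × (0.8659 − 0.5622) + 1.952 × 0.5622 = 2.631 mg/L.
DO = 8.42 − 2.631 = 5.789 mg/L.

DO ≈ 5.79 mg/L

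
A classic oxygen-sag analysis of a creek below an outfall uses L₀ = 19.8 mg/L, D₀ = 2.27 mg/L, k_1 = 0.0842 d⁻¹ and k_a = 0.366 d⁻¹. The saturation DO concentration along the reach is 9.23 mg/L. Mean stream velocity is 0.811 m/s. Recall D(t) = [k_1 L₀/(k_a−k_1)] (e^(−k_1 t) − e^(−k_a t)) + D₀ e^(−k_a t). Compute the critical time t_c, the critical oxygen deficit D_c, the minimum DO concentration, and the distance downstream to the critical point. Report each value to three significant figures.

At the critical point dD/dt = 0, so k_1 L₀ e^(−k_1 t) = k_a D. Substituting D(t) from the Streeter–Phelps equation and solving for t gives
t_c = ln[(k_a/k_1)(1 − D₀(k_a−k_1)/(k_1 L₀))] / (k_a−k_1).
Here k_a−k_1 = 0.2818 d⁻¹ and 1 − D₀(k_a−k_1)/(k_1 L₀) = 1 − 2.27×0.2818/(0.0842×19.8) = 0.6163, so
t_c = ln(4.347 × 0.6163) / 0.2818 = 0.9854 / 0.2818 = 3.497 d.
D_c = (k_1/k_a) L₀ e^(−k_1 t_c) = (0.0842/0.366) × 19.8 × e^(−0.0842×3.497) = 0.2301 × 19.8 × 0.7450 = 3.393 mg/L.
Minimum DO = C_s − D_c = 9.23 − 3.393 = 5.837 mg/L.
x_c = v t_c = 0.811 m/s × 3.497 d × 86400 s/d = 245000 m ≈ 245 km.

t_c ≈ 3.50 d; D_c ≈ 3.39 mg/L; min DO ≈ 5.84 mg/L; x_c ≈ 245 km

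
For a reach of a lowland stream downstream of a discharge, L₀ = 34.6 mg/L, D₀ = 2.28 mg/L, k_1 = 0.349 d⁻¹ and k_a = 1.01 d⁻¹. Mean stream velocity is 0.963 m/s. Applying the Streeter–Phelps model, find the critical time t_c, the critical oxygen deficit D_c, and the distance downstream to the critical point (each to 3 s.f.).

t_c ≈ 1.41 d; D_c ≈ 7.32 mg/L; x_c ≈ 117 km

With k_a/k_1 = 2.894 and 1 − D₀(k_a−k_1)/(k_1 L₀) = 0.8752,
t_c = ln(2.894 × 0.8752) / (1.01 − 0.349) = ln(2.533) / 0.6610 = 0.9293/0.6610 = 1.406 d.
L(t_c) = L₀ e^(−k_1 t_c) = 34.6 × 0.6122 = 21.18 mg/L, and at the critical point k_a D_c = k_1 L, so D_c = (0.349/1.01) × 21.18 = 7.320 mg/L.
x_c = v t_c = 0.963 m/s × 1.406 d × 86400 s/d = 117000 m ≈ 117 km.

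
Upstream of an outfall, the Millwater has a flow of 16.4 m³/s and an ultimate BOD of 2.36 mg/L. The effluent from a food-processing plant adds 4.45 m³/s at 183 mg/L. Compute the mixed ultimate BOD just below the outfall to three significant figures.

Flow-weighted mixing: C = (Q_r C_r + Q_w C_w)/(Q_r + Q_w)
= (16.4×2.36 + 4.45×183)/(16.4 + 4.45) = 853.1/20.85 = 40.91 mg/L.

40.9 mg/L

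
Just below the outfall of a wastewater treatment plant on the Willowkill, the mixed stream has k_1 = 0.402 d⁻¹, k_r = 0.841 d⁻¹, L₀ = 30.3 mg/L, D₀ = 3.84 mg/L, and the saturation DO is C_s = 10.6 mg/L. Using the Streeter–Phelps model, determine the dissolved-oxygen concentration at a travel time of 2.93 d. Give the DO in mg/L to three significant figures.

DO ≈ 4.09 mg/L

k_1 L₀/(k_r−k_1) = 0.402×30.3/(0.841−0.402) = 12.18/0.4390 = 27.75 mg/L.
e^(−k_1 t) = e^(−0.402×2.930) = 0.3079; e^(−k_r t) = e^(−0.841×2.930) = 0.08508.
D = 27.75 × (0.3079 − 0.08508) + 3.84 × 0.08508 = 6.183 + 0.3267 = 6.510 mg/L.
DO = C_s − D = 10.6 − 6.510 = 4.090 mg/L.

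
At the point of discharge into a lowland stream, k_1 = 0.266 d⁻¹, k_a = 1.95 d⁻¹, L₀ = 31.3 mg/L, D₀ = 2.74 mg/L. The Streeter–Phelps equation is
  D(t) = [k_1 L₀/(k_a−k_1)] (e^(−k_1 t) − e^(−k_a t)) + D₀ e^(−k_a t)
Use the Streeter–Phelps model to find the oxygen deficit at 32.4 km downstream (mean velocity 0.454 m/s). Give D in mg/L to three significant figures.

D ≈ 3.53 mg/L

Travel time t = x/v = 32.4 km / (0.454 m/s) = 32400 m / 0.454 m/s = 71370 s = 0.8260 d.
k_1 L₀/(k_a−k_1) = 0.266×31.3/(1.95−0.266) = 8.326/1.684 = 4.944 mg/L.
e^(−k_1 t) = e^(−0.266×0.8260) = 0.8027; e^(−k_a t) = e^(−1.95×0.8260) = 0.1998.
D = 4.944 × (0.8027 − 0.1998) + 2.74 × 0.1998 = 2.981 + 0.5473 = 3.529 mg/L.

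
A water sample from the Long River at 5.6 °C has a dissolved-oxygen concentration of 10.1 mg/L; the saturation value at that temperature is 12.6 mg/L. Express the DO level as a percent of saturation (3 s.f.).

80.2 % saturation

% saturation = C/C_s × 100 = 10.1/12.6 × 100 = 80.2 %.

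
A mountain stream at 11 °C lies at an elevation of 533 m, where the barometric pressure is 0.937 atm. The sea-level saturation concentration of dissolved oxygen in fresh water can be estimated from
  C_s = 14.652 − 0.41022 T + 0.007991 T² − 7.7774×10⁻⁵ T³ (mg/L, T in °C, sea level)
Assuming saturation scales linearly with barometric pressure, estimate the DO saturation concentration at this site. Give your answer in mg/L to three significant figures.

At sea level: C_s = 14.652 − 0.41022×11 + 0.007991×11² − 7.7774×10⁻⁵×11³ = 11.00 mg/L.
Pressure correction: C_s' = 11.00 × 0.937 = 10.31 mg/L.

C_s ≈ 10.3 mg/L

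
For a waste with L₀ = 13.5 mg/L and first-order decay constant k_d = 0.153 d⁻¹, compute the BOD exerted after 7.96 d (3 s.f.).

y_t = L₀(1 − e^(−k_d t)) = 13.5 × (1 − e^(−0.153×7.96))
= 13.5 × (1 − 0.2959) = 13.5 × 0.7041 = 9.506 mg/L.

y ≈ 9.51 mg/L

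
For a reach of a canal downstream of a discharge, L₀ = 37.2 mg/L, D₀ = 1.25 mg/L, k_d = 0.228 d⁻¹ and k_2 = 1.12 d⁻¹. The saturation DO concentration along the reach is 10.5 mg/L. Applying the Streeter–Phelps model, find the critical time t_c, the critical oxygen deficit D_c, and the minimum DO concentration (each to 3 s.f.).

t_c ≈ 1.63 d; D_c ≈ 5.23 mg/L; min DO ≈ 5.27 mg/L

With k_2/k_d = 4.912 and 1 − D₀(k_2−k_d)/(k_d L₀) = 0.8685,
t_c = ln(4.912 × 0.8685) / (1.12 − 0.228) = ln(4.267) / 0.8920 = 1.451/0.8920 = 1.626 d.
D_c = (k_d/k_2) L₀ e^(−k_d t_c) = (0.228/1.12) × 37.2 × e^(−0.228×1.626) = 0.2036 × 37.2 × 0.6902 = 5.226 mg/L.
Minimum DO = C_s − D_c = 10.5 − 5.226 = 5.274 mg/L.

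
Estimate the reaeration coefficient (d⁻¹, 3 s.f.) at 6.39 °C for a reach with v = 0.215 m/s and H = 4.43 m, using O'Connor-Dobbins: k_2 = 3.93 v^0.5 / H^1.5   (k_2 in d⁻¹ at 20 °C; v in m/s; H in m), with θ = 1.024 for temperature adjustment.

k_2(20) = 3.93 × 0.215^0.5 / 4.43^1.5 = 3.93 × 0.4637 / 9.324 = 0.1954 d⁻¹.
k_2(6.39) = 0.1954 × 1.024^(6.39−20) = 0.1954 × 0.7241 = 0.1415 d⁻¹.

k_2 ≈ 0.142 d⁻¹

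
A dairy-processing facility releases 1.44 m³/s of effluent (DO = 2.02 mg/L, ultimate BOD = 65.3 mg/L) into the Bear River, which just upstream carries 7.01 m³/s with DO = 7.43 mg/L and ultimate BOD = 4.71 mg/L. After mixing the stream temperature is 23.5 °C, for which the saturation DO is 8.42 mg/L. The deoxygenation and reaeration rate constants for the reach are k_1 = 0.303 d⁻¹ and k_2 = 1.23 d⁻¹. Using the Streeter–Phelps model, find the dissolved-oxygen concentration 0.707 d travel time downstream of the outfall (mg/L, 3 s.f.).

DO ≈ 5.71 mg/L

Mixed DO = (7.01×7.43 + 1.44×2.02)/(7.01+1.44) = 54.99/8.450 = 6.508 mg/L.
Mixed L₀ = (7.01×4.71 + 1.44×65.3)/(8.450) = 127.0/8.450 = 15.04 mg/L.
Initial deficit D₀ = C_s − DO₀ = 8.42 − 6.508 = 1.912 mg/L.
D(0.707) = [0.303×15.04/(1.23−0.303)](e^(−0.303×0.707) − e^(−1.23×0.707)) + 1.912 e^(−1.23×0.707)
= 4.914 × (0.8072 − 0.4191) + 1.912 × 0.4191 = 2.708 mg/L.
DO = 8.42 − 2.708 = 5.712 mg/L.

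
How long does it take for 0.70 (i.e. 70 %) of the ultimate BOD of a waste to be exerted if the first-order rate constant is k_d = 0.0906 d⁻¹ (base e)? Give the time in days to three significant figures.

t ≈ 13.3 d

y/L₀ = 1 − e^(−k_d t) = 0.70 ⇒ e^(−k_d t) = 0.300
t = −ln(0.300) / 0.0906 = 1.204 / 0.0906 = 13.29 d.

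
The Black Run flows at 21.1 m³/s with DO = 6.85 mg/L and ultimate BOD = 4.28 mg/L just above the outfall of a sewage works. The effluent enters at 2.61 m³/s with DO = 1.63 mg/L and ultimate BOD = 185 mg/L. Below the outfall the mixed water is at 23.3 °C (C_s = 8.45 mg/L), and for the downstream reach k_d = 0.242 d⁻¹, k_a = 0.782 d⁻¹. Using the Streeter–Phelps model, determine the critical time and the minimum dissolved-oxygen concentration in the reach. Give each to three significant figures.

Mixed DO = (21.1×6.85 + 2.61×1.63)/(21.1+2.61) = 148.8/23.71 = 6.275 mg/L.
Mixed L₀ = (21.1×4.28 + 2.61×185)/(23.71) = 573.2/23.71 = 24.17 mg/L.
Initial deficit D₀ = C_s − DO₀ = 8.45 − 6.275 = 2.175 mg/L.
t_c = (1/0.5400) ln[(0.782/0.242)(1 − 2.175×0.5400/(0.242×24.17))] = 1.852 × ln(2.583) = 1.757 d.
D_c = (0.242/0.782) × 24.17 × e^(−0.242×1.757) = 0.3095 × 24.17 × 0.6536 = 4.890 mg/L.
Minimum DO = 8.45 − 4.890 = 3.560 mg/L.

t_c ≈ 1.76 d; minimum DO ≈ 3.56 mg/L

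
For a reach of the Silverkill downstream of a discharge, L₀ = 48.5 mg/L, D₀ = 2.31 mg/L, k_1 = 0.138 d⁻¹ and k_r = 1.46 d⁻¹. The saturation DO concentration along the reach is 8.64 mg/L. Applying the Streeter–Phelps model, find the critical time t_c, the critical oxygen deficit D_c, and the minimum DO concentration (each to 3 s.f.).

t_c ≈ 1.32 d; D_c ≈ 3.82 mg/L; min DO ≈ 4.82 mg/L

With k_r/k_1 = 10.58 and 1 − D₀(k_r−k_1)/(k_1 L₀) = 0.5437,
t_c = ln(10.58 × 0.5437) / (1.46 − 0.138) = ln(5.752) / 1.322 = 1.750/1.322 = 1.323 d.
D_c = (k_1/k_r) L₀ e^(−k_1 t_c) = (0.138/1.46) × 48.5 × e^(−0.138×1.323) = 0.09452 × 48.5 × 0.8331 = 3.819 mg/L.
Minimum DO = C_s − D_c = 8.64 − 3.819 = 4.821 mg/L.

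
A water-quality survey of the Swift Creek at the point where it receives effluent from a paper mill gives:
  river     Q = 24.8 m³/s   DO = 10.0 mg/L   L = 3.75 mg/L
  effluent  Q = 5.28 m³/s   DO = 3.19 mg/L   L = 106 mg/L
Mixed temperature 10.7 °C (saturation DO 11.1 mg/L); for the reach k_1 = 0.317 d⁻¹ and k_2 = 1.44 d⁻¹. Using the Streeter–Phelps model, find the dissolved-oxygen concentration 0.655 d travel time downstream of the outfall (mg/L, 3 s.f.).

DO ≈ 7.61 mg/L

Mixed DO = (24.8×10.0 + 5.28×3.19)/(24.8+5.28) = 264.8/30.08 = 8.805 mg/L.
Mixed L₀ = (24.8×3.75 + 5.28×106)/(30.08) = 652.7/30.08 = 21.70 mg/L.
Initial deficit D₀ = C_s − DO₀ = 11.1 − 8.805 = 2.295 mg/L.
D(0.655) = [0.317×21.70/(1.44−0.317)](e^(−0.317×0.655) − e^(−1.44×0.655)) + 2.295 e^(−1.44×0.655)
= 6.125 × (0.8125 − 0.3894) + 2.295 × 0.3894 = 3.485 mg/L.
DO = 11.1 − 3.485 = 7.615 mg/L.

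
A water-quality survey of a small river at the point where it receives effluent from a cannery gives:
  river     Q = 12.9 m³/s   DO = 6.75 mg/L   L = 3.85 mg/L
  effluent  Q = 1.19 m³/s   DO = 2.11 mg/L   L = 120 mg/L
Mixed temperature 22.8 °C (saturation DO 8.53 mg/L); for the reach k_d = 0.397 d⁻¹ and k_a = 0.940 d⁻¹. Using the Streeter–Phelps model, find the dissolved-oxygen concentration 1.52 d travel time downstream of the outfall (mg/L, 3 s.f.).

Mixed DO = (12.9×6.75 + 1.19×2.11)/(12.9+1.19) = 89.59/14.09 = 6.358 mg/L.
Mixed L₀ = (12.9×3.85 + 1.19×120)/(14.09) = 192.5/14.09 = 13.66 mg/L.
Initial deficit D₀ = C_s − DO₀ = 8.53 − 6.358 = 2.172 mg/L.
D(1.52) = [0.397×13.66/(0.940−0.397)](e^(−0.397×1.52) − e^(−0.940×1.52)) + 2.172 e^(−0.940×1.52)
= 9.987 × (0.5469 − 0.2396) + 2.172 × 0.2396 = 3.590 mg/L.
DO = 8.53 − 3.590 = 4.940 mg/L.

DO ≈ 4.94 mg/L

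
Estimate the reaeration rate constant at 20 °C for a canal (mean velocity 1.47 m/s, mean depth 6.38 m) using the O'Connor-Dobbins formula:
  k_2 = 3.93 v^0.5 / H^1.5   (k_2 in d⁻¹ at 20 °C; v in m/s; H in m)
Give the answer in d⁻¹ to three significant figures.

k_2 ≈ 0.296 d⁻¹

k_2 = 3.93 × 1.47^0.5 / 6.38^1.5 = 3.93 × 1.212 / 16.12 = 0.2957 d⁻¹.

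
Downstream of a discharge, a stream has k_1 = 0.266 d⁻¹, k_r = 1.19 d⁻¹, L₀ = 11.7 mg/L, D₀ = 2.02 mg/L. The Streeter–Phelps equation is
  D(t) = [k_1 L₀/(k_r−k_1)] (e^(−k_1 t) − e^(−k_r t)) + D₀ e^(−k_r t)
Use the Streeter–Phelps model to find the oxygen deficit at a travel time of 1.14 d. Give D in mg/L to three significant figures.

D ≈ 2.14 mg/L

k_1 L₀/(k_r−k_1) = 0.266×11.7/(1.19−0.266) = 3.112/0.9240 = 3.368 mg/L.
e^(−k_1 t) = e^(−0.266×1.140) = 0.7384; e^(−k_r t) = e^(−1.19×1.140) = 0.2575.
D = 3.368 × (0.7384 − 0.2575) + 2.02 × 0.2575 = 1.620 + 0.5202 = 2.140 mg/L.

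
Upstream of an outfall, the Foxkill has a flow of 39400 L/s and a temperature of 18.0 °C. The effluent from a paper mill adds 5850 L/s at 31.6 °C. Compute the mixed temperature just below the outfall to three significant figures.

19.8 °C

Flow-weighted mixing: C = (Q_r C_r + Q_w C_w)/(Q_r + Q_w)
= (39400×18.0 + 5850×31.6)/(39400 + 5850) = 894100/45250 = 19.76 °C.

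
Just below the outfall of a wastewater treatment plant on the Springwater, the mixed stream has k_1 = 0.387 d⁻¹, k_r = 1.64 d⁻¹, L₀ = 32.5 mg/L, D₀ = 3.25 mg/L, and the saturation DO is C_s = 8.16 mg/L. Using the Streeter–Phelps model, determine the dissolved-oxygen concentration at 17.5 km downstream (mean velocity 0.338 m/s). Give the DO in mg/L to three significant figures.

Travel time t = x/v = 17.5 km / (0.338 m/s) = 17500 m / 0.338 m/s = 51780 s = 0.5992 d.
k_1 L₀/(k_r−k_1) = 0.387×32.5/(1.64−0.387) = 12.58/1.253 = 10.04 mg/L.
e^(−k_1 t) = e^(−0.387×0.5992) = 0.7930; e^(−k_r t) = e^(−1.64×0.5992) = 0.3743.
D = 10.04 × (0.7930 − 0.3743) + 3.25 × 0.3743 = 4.203 + 1.216 = 5.420 mg/L.
DO = C_s − D = 8.16 − 5.420 = 2.740 mg/L.

DO ≈ 2.74 mg/L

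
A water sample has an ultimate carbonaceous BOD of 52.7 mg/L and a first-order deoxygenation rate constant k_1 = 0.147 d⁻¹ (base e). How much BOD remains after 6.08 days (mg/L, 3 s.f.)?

L ≈ 21.6 mg/L

L_t = L₀ e^(−k_1 t) = 52.7 × e^(−0.147×6.08) = 52.7 × 0.4091 = 21.56 mg/L.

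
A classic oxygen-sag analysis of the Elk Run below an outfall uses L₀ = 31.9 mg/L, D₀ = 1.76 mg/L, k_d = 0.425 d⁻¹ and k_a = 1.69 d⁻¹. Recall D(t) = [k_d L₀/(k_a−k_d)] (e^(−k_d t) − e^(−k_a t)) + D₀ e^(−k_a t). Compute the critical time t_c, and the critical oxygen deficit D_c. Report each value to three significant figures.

At the critical point dD/dt = 0, so k_d L₀ e^(−k_d t) = k_a D. Substituting D(t) from the Streeter–Phelps equation and solving for t gives
t_c = ln[(k_a/k_d)(1 − D₀(k_a−k_d)/(k_d L₀))] / (k_a−k_d).
Here k_a−k_d = 1.265 d⁻¹ and 1 − D₀(k_a−k_d)/(k_d L₀) = 1 − 1.76×1.265/(0.425×31.9) = 0.8358, so
t_c = ln(3.976 × 0.8358) / 1.265 = 1.201 / 1.265 = 0.9494 d.
L(t_c) = L₀ e^(−k_d t_c) = 31.9 × 0.6680 = 21.31 mg/L, and at the critical point k_a D_c = k_d L, so D_c = (0.425/1.69) × 21.31 = 5.359 mg/L.

t_c ≈ 0.949 d; D_c ≈ 5.36 mg/L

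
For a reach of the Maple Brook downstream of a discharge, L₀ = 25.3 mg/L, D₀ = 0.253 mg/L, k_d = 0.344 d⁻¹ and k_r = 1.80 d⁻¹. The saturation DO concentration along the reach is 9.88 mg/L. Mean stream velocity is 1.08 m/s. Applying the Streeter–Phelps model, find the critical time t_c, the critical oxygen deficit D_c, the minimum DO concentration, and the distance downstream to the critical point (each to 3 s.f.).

t_c = [1/(k_r−k_d)] ln[(k_r/k_d)(1 − D₀(k_r−k_d)/(k_d L₀))]
= [1/(1.80−0.344)] ln[(1.80/0.344)(1 − 0.253×1.456/(0.344×25.3))]
= (1/1.456) ln[5.233 × 0.9577] = 0.6868 × ln(5.011) = 0.6868 × 1.612 = 1.107 d.
L(t_c) = L₀ e^(−k_d t_c) = 25.3 × 0.6833 = 17.29 mg/L, and at the critical point k_r D_c = k_d L, so D_c = (0.344/1.80) × 17.29 = 3.304 mg/L.
Minimum DO = C_s − D_c = 9.88 − 3.304 = 6.576 mg/L.
x_c = v t_c = 1.08 m/s × 1.107 d × 86400 s/d = 103300 m ≈ 103 km.

t_c ≈ 1.11 d; D_c ≈ 3.30 mg/L; min DO ≈ 6.58 mg/L; x_c ≈ 103 km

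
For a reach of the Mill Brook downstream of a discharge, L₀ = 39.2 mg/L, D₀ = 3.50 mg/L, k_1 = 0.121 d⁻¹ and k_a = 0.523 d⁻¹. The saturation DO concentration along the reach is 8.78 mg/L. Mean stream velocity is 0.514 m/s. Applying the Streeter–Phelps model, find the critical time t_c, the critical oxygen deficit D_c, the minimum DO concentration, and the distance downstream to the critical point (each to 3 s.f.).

t_c = [1/(k_a−k_1)] ln[(k_a/k_1)(1 − D₀(k_a−k_1)/(k_1 L₀))]
= [1/(0.523−0.121)] ln[(0.523/0.121)(1 − 3.50×0.4020/(0.121×39.2))]
= (1/0.4020) ln[4.322 × 0.7034] = 2.488 × ln(3.040) = 2.488 × 1.112 = 2.766 d.
L(t_c) = L₀ e^(−k_1 t_c) = 39.2 × 0.7156 = 28.05 mg/L, and at the critical point k_a D_c = k_1 L, so D_c = (0.121/0.523) × 28.05 = 6.490 mg/L.
Minimum DO = C_s − D_c = 8.78 − 6.490 = 2.290 mg/L.
x_c = v t_c = 0.514 m/s × 2.766 d × 86400 s/d = 122800 m ≈ 123 km.

t_c ≈ 2.77 d; D_c ≈ 6.49 mg/L; min DO ≈ 2.29 mg/L; x_c ≈ 123 km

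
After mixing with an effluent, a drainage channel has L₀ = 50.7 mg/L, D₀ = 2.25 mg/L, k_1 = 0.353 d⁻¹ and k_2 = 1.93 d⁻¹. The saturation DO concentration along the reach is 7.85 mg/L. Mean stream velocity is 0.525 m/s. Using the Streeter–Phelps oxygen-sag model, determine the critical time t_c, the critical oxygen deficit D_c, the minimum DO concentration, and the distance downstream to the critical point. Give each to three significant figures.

At the critical point dD/dt = 0, so k_1 L₀ e^(−k_1 t) = k_2 D. Substituting D(t) from the Streeter–Phelps equation and solving for t gives
t_c = ln[(k_2/k_1)(1 − D₀(k_2−k_1)/(k_1 L₀))] / (k_2−k_1).
Here k_2−k_1 = 1.577 d⁻¹ and 1 − D₀(k_2−k_1)/(k_1 L₀) = 1 − 2.25×1.577/(0.353×50.7) = 0.8017, so
t_c = ln(5.467 × 0.8017) / 1.577 = 1.478 / 1.577 = 0.9371 d.
L(t_c) = L₀ e^(−k_1 t_c) = 50.7 × 0.7183 = 36.42 mg/L, and at the critical point k_2 D_c = k_1 L, so D_c = (0.353/1.93) × 36.42 = 6.661 mg/L.
Minimum DO = C_s − D_c = 7.85 − 6.661 = 1.189 mg/L.
x_c = v t_c = 0.525 m/s × 0.9371 d × 86400 s/d = 42510 m ≈ 42.5 km.

t_c ≈ 0.937 d; D_c ≈ 6.66 mg/L; min DO ≈ 1.19 mg/L; x_c ≈ 42.5 km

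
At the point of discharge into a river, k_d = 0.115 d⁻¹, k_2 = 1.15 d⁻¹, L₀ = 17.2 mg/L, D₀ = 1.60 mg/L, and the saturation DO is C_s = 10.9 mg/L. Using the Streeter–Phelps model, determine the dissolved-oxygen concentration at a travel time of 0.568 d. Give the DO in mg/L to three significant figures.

DO ≈ 9.27 mg/L

k_d L₀/(k_2−k_d) = 0.115×17.2/(1.15−0.115) = 1.978/1.035 = 1.911 mg/L.
e^(−k_d t) = e^(−0.115×0.5680) = 0.9368; e^(−k_2 t) = e^(−1.15×0.5680) = 0.5204.
D = 1.911 × (0.9368 − 0.5204) + 1.60 × 0.5204 = 0.7958 + 0.8326 = 1.628 mg/L.
DO = C_s − D = 10.9 − 1.628 = 9.272 mg/L.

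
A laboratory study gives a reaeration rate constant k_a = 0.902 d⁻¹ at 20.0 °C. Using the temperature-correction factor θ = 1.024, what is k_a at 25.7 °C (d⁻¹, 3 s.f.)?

k_a(T₂) = k_a(T₁) · θ^(T₂−T₁) = 0.902 × 1.024^(25.7−20.0)
= 0.902 × 1.024^5.70 = 0.902 × 1.145 = 1.033 d⁻¹.

k_a ≈ 1.03 d⁻¹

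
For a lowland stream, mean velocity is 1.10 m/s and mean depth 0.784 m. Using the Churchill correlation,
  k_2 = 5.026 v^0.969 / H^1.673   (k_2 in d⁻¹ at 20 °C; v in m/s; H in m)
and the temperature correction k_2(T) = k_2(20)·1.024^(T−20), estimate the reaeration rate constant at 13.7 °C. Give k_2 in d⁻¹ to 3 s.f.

k_2(20) = 5.026 × 1.10^0.969 / 0.784^1.673 = 5.026 × 1.097 / 0.6656 = 8.282 d⁻¹.
k_2(13.7) = 8.282 × 1.024^(13.7−20) = 8.282 × 0.8612 = 7.133 d⁻¹.

k_2 ≈ 7.13 d⁻¹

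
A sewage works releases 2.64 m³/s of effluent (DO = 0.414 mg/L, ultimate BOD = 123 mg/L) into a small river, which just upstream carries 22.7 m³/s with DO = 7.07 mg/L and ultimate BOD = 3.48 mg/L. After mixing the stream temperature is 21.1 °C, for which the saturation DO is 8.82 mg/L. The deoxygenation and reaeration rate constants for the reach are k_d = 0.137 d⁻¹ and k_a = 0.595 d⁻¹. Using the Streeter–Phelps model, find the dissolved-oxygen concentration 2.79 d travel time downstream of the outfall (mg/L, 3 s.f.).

Mixed DO = (22.7×7.07 + 2.64×0.414)/(22.7+2.64) = 161.6/25.34 = 6.377 mg/L.
Mixed L₀ = (22.7×3.48 + 2.64×123)/(25.34) = 403.7/25.34 = 15.93 mg/L.
Initial deficit D₀ = C_s − DO₀ = 8.82 − 6.377 = 2.443 mg/L.
D(2.79) = [0.137×15.93/(0.595−0.137)](e^(−0.137×2.79) − e^(−0.595×2.79)) + 2.443 e^(−0.595×2.79)
= 4.766 × (0.6823 − 0.1901) + 2.443 × 0.1901 = 2.810 mg/L.
DO = 8.82 − 2.810 = 6.010 mg/L.

DO ≈ 6.01 mg/L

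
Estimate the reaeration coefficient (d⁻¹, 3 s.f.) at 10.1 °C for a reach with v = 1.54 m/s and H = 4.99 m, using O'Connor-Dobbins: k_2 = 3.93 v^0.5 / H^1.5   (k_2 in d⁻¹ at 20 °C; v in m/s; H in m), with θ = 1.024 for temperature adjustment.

k_2(20) = 3.93 × 1.54^0.5 / 4.99^1.5 = 3.93 × 1.241 / 11.15 = 0.4375 d⁻¹.
k_2(10.1) = 0.4375 × 1.024^(10.1−20) = 0.4375 × 0.7907 = 0.3460 d⁻¹.

k_2 ≈ 0.346 d⁻¹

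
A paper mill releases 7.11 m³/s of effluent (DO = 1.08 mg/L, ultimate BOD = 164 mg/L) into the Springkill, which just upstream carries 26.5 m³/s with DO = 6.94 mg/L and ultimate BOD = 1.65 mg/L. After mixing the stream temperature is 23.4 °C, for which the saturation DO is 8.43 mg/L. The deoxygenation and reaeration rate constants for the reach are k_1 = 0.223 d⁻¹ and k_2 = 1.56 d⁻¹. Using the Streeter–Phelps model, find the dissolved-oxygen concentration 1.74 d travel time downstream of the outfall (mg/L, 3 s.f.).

Mixed DO = (26.5×6.94 + 7.11×1.08)/(26.5+7.11) = 191.6/33.61 = 5.700 mg/L.
Mixed L₀ = (26.5×1.65 + 7.11×164)/(33.61) = 1210/33.61 = 35.99 mg/L.
Initial deficit D₀ = C_s − DO₀ = 8.43 − 5.700 = 2.730 mg/L.
D(1.74) = [0.223×35.99/(1.56−0.223)](e^(−0.223×1.74) − e^(−1.56×1.74)) + 2.730 e^(−1.56×1.74)
= 6.004 × (0.6784 − 0.06624) + 2.730 × 0.06624 = 3.856 mg/L.
DO = 8.43 − 3.856 = 4.574 mg/L.

DO ≈ 4.57 mg/L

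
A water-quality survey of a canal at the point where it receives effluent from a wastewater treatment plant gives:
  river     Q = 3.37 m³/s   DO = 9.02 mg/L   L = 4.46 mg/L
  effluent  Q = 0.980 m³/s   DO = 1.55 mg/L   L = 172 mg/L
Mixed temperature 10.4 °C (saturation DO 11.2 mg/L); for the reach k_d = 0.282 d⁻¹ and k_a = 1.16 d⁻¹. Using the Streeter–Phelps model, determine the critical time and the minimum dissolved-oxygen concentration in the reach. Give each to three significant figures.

Mixed DO = (3.37×9.02 + 0.980×1.55)/(3.37+0.980) = 31.92/4.350 = 7.337 mg/L.
Mixed L₀ = (3.37×4.46 + 0.980×172)/(4.350) = 183.6/4.350 = 42.20 mg/L.
Initial deficit D₀ = C_s − DO₀ = 11.2 − 7.337 = 3.863 mg/L.
t_c = (1/0.8780) ln[(1.16/0.282)(1 − 3.863×0.8780/(0.282×42.20))] = 1.139 × ln(2.941) = 1.229 d.
D_c = (0.282/1.16) × 42.20 × e^(−0.282×1.229) = 0.2431 × 42.20 × 0.7072 = 7.255 mg/L.
Minimum DO = 11.2 − 7.255 = 3.945 mg/L.

t_c ≈ 1.23 d; minimum DO ≈ 3.94 mg/L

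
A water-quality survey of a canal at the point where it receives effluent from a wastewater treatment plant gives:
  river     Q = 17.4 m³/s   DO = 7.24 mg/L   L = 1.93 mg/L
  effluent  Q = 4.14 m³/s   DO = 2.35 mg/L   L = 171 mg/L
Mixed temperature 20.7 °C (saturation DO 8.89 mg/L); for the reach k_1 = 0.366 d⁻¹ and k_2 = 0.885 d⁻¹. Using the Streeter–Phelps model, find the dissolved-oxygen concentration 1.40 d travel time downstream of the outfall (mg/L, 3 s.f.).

Mixed DO = (17.4×7.24 + 4.14×2.35)/(17.4+4.14) = 135.7/21.54 = 6.300 mg/L.
Mixed L₀ = (17.4×1.93 + 4.14×171)/(21.54) = 741.5/21.54 = 34.43 mg/L.
Initial deficit D₀ = C_s − DO₀ = 8.89 − 6.300 = 2.590 mg/L.
D(1.40) = [0.366×34.43/(0.885−0.366)](e^(−0.366×1.40) − e^(−0.885×1.40)) + 2.590 e^(−0.885×1.40)
= 24.28 × (0.5991 − 0.2897) + 2.590 × 0.2897 = 8.261 mg/L.
DO = 8.89 − 8.261 = 0.6290 mg/L.

DO ≈ 0.629 mg/L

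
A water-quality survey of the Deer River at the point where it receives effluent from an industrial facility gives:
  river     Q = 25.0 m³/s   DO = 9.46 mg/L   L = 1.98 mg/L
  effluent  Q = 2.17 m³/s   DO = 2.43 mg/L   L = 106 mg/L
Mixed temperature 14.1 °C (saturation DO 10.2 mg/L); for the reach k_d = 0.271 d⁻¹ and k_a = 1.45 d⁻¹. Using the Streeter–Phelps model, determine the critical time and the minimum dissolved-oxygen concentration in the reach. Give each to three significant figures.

t_c ≈ 0.745 d; minimum DO ≈ 8.63 mg/L

Mixed DO = (25.0×9.46 + 2.17×2.43)/(25.0+2.17) = 241.8/27.17 = 8.899 mg/L.
Mixed L₀ = (25.0×1.98 + 2.17×106)/(27.17) = 279.5/27.17 = 10.29 mg/L.
Initial deficit D₀ = C_s − DO₀ = 10.2 − 8.899 = 1.301 mg/L.
t_c = (1/1.179) ln[(1.45/0.271)(1 − 1.301×1.179/(0.271×10.29))] = 0.8482 × ln(2.406) = 0.7446 d.
D_c = (0.271/1.45) × 10.29 × e^(−0.271×0.7446) = 0.1869 × 10.29 × 0.8173 = 1.571 mg/L.
Minimum DO = 10.2 − 1.571 = 8.629 mg/L.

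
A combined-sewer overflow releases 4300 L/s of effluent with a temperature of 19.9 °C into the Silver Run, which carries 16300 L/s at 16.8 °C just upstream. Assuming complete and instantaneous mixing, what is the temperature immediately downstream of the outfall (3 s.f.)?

17.4 °C

Flow-weighted mixing: C = (Q_r C_r + Q_w C_w)/(Q_r + Q_w)
= (16300×16.8 + 4300×19.9)/(16300 + 4300) = 359400/20600 = 17.45 °C.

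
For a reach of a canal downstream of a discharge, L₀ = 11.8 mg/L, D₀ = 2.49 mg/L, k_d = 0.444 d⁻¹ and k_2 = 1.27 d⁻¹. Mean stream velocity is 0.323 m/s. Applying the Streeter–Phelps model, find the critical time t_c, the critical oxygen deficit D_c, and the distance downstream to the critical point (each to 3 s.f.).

t_c ≈ 0.669 d; D_c ≈ 3.07 mg/L; x_c ≈ 18.7 km

At the critical point dD/dt = 0, so k_d L₀ e^(−k_d t) = k_2 D. Substituting D(t) from the Streeter–Phelps equation and solving for t gives
t_c = ln[(k_2/k_d)(1 − D₀(k_2−k_d)/(k_d L₀))] / (k_2−k_d).
Here k_2−k_d = 0.8260 d⁻¹ and 1 − D₀(k_2−k_d)/(k_d L₀) = 1 − 2.49×0.8260/(0.444×11.8) = 0.6074, so
t_c = ln(2.860 × 0.6074) / 0.8260 = 0.5524 / 0.8260 = 0.6688 d.
D_c = (k_d/k_2) L₀ e^(−k_d t_c) = (0.444/1.27) × 11.8 × e^(−0.444×0.6688) = 0.3496 × 11.8 × 0.7431 = 3.065 mg/L.
x_c = v t_c = 0.323 m/s × 0.6688 d × 86400 s/d = 18660 m ≈ 18.7 km.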